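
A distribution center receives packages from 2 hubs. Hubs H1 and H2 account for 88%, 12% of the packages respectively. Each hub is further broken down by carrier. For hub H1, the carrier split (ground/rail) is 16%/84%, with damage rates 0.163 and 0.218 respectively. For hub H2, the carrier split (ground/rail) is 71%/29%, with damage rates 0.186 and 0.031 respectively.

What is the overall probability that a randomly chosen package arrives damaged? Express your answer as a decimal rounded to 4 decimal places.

P(D|H1) = 0.16·0.163 + 0.84·0.218 = 0.02608 + 0.18312 = 0.2092
P(D|H2) = 0.71·0.186 + 0.29·0.031 = 0.13206 + 0.00899 = 0.14105
By total probability over the outer partition,
P(D) = 0.88·0.2092 + 0.12·0.14105
      = 0.184096 + 0.016926 = 0.201022

P(D) ≈ 0.2010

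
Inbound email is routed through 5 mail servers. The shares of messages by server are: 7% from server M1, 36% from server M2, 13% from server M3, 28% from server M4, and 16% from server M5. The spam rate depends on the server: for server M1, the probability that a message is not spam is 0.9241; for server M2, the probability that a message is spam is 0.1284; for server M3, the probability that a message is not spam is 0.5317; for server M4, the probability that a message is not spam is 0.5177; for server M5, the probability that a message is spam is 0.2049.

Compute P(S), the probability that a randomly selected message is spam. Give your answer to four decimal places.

P(S|M1) = 1 − 0.9241 = 0.0759.
P(S|M3) = 1 − 0.5317 = 0.4683.
P(S|M4) = 1 − 0.5177 = 0.4823.
Using total probability over the partition,
P(S) = P(S|M1)·P(M1) + P(S|M2)·P(M2) + P(S|M3)·P(M3) + P(S|M4)·P(M4) + P(S|M5)·P(M5)
      = 0.0759·0.07 + 0.1284·0.36 + 0.4683·0.13 + 0.4823·0.28 + 0.2049·0.16
      = 0.005313 + 0.046224 + 0.060879 + 0.135044 + 0.032784 = 0.280244

0.2802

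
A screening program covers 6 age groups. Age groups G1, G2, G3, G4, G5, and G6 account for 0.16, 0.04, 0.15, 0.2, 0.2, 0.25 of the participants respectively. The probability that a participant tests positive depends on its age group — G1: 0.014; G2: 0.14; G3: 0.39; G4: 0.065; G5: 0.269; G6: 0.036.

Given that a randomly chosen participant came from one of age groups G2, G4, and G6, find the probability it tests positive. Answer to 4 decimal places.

P(T|S) ≈ 0.0563

Let S = {G2, G4, G6}.
P(S) = 0.04 + 0.2 + 0.25 = 0.49.
P(T ∩ S) = 0.14·0.04 + 0.065·0.2 + 0.036·0.25 = 0.0056 + 0.013 + 0.009 = 0.0276.
P(T | S) = 0.0276 / 0.49 = 0.056327…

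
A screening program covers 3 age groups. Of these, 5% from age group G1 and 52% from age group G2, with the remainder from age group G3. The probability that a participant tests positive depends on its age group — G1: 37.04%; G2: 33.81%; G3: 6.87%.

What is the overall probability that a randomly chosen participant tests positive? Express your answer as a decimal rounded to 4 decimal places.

P(T) ≈ 0.2239

P(G3) = 1 − (0.05 + 0.52) = 0.43.
P(T) = P(T|G1)·P(G1) + P(T|G2)·P(G2) + P(T|G3)·P(G3)
      = 0.3704·0.05 + 0.3381·0.52 + 0.0687·0.43
      = 0.01852 + 0.175812 + 0.029541 = 0.223873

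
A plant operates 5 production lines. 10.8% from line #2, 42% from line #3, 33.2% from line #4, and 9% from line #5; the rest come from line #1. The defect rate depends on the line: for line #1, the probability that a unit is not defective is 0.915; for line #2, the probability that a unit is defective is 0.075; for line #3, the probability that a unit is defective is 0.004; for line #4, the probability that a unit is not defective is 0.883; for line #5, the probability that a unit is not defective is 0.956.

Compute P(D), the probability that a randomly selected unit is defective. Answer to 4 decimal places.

P(#1) = 1 − (0.108 + 0.42 + 0.332 + 0.09) = 0.05.
P(D|#1) = 1 − 0.915 = 0.085.
P(D|#4) = 1 − 0.883 = 0.117.
P(D|#5) = 1 − 0.956 = 0.044.
P(D) = P(D|#1)·P(#1) + P(D|#2)·P(#2) + P(D|#3)·P(#3) + P(D|#4)·P(#4) + P(D|#5)·P(#5)
      = 0.085·0.05 + 0.075·0.108 + 0.004·0.42 + 0.117·0.332 + 0.044·0.09
      = 0.00425 + 0.0081 + 0.00168 + 0.038844 + 0.00396 = 0.056834

P(D) ≈ 0.0568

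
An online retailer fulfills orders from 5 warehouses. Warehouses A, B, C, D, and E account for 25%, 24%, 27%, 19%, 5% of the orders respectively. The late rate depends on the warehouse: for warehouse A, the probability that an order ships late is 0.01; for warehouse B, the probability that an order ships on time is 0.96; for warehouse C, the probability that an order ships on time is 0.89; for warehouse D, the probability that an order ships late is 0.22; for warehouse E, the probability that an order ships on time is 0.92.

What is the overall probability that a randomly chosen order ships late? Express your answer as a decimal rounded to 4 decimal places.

0.0876

P(L|B) = 1 − 0.96 = 0.04.
P(L|C) = 1 − 0.89 = 0.11.
P(L|E) = 1 − 0.92 = 0.08.
P(L) = P(L|A)·P(A) + P(L|B)·P(B) + P(L|C)·P(C) + P(L|D)·P(D) + P(L|E)·P(E)
      = 0.01·0.25 + 0.04·0.24 + 0.11·0.27 + 0.22·0.19 + 0.08·0.05
      = 0.0025 + 0.0096 + 0.0297 + 0.0418 + 0.004 = 0.0876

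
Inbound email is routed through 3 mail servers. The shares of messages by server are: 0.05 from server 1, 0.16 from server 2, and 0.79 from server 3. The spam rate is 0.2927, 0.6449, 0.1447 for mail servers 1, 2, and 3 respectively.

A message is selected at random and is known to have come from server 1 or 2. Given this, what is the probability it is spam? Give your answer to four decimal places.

Let J = {1, 2}.
P(J) = 0.05 + 0.16 = 0.21.
P(S ∩ J) = 0.2927·0.05 + 0.6449·0.16 = 0.014635 + 0.103184 = 0.117819.
P(S | J) = 0.117819 / 0.21 = 0.561043…

P(S|J) ≈ 0.5610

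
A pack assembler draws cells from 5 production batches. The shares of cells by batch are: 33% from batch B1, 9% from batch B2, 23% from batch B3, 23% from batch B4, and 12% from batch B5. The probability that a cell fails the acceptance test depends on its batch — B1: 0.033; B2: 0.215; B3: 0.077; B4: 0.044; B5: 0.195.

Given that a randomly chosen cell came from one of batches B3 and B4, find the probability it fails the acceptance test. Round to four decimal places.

Let S = {B3, B4}.
P(S) = 0.23 + 0.23 = 0.46.
P(F ∩ S) = 0.077·0.23 + 0.044·0.23 = 0.01771 + 0.01012 = 0.02783.
P(F | S) = 0.02783 / 0.46 = 0.060500…

P(F|S) ≈ 0.0605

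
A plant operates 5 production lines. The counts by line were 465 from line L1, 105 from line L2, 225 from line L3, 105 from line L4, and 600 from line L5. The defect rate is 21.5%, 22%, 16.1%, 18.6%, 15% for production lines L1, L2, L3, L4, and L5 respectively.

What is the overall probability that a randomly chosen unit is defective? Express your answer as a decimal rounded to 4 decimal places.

Total: 465 + 105 + 225 + 105 + 600 = 1500.
P(L1) = 465/1500 = 0.31. P(L2) = 105/1500 = 0.07. P(L3) = 225/1500 = 0.15. P(L4) = 105/1500 = 0.07. P(L5) = 600/1500 = 0.4.
P(D) = P(D|L1)·P(L1) + P(D|L2)·P(L2) + P(D|L3)·P(L3) + P(D|L4)·P(L4) + P(D|L5)·P(L5)
      = 0.215·0.31 + 0.22·0.07 + 0.161·0.15 + 0.186·0.07 + 0.15·0.4
      = 0.06665 + 0.0154 + 0.02415 + 0.01302 + 0.06 = 0.17922

0.1792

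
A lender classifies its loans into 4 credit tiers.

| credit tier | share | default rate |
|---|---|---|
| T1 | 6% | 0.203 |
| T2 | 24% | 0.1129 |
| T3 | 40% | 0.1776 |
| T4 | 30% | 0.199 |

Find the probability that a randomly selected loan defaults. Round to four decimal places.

0.1700

Summing over the partition,
P(D) = P(D|T1)·P(T1) + P(D|T2)·P(T2) + P(D|T3)·P(T3) + P(D|T4)·P(T4)
      = 0.203·0.06 + 0.1129·0.24 + 0.1776·0.4 + 0.199·0.3
      = 0.01218 + 0.027096 + 0.07104 + 0.0597 = 0.170016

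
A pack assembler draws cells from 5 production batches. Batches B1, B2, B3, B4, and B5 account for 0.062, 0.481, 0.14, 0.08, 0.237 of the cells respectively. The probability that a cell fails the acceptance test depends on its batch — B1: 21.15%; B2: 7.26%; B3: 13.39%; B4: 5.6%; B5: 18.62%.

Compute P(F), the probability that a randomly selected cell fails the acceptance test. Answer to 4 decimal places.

P(F) = P(F|B1)·P(B1) + P(F|B2)·P(B2) + P(F|B3)·P(B3) + P(F|B4)·P(B4) + P(F|B5)·P(B5)
      = 0.2115·0.062 + 0.0726·0.481 + 0.1339·0.14 + 0.056·0.08 + 0.1862·0.237
      = 0.013113 + 0.0349206 + 0.018746 + 0.00448 + 0.0441294 = 0.115389

0.1154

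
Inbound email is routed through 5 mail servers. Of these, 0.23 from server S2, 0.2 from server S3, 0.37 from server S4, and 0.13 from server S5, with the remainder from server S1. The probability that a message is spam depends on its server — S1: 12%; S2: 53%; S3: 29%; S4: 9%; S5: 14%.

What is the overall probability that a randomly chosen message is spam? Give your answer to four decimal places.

P(S) ≈ 0.2398

P(S1) = 1 − (0.23 + 0.2 + 0.37 + 0.13) = 0.07.
P(S) = P(S|S1)·P(S1) + P(S|S2)·P(S2) + P(S|S3)·P(S3) + P(S|S4)·P(S4) + P(S|S5)·P(S5)
      = 0.12·0.07 + 0.53·0.23 + 0.29·0.2 + 0.09·0.37 + 0.14·0.13
      = 0.0084 + 0.1219 + 0.058 + 0.0333 + 0.0182 = 0.2398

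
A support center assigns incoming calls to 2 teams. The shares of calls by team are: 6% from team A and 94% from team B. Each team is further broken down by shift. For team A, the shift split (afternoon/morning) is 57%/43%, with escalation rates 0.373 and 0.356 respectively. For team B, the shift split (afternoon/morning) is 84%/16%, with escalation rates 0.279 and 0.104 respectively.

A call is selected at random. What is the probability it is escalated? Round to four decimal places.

P(E|A) = 0.57·0.373 + 0.43·0.356 = 0.21261 + 0.15308 = 0.36569
P(E|B) = 0.84·0.279 + 0.16·0.104 = 0.23436 + 0.01664 = 0.251
By total probability over the outer partition,
P(E) = 0.06·0.36569 + 0.94·0.251
      = 0.0219414 + 0.23594 = 0.2578814

P(E) ≈ 0.2579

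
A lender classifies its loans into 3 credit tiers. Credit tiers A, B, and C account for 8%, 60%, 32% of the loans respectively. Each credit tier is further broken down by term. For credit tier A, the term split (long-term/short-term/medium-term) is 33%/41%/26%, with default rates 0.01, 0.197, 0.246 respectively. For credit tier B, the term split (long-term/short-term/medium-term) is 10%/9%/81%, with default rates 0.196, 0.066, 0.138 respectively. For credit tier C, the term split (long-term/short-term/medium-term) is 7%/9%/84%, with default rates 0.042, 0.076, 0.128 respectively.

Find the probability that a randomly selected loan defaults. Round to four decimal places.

P(D) ≈ 0.1318

P(D|A) = 0.33·0.01 + 0.41·0.197 + 0.26·0.246 = 0.0033 + 0.08077 + 0.06396 = 0.14803
P(D|B) = 0.1·0.196 + 0.09·0.066 + 0.81·0.138 = 0.0196 + 0.00594 + 0.11178 = 0.13732
P(D|C) = 0.07·0.042 + 0.09·0.076 + 0.84·0.128 = 0.00294 + 0.00684 + 0.10752 = 0.1173
By total probability over the outer partition,
P(D) = 0.08·0.14803 + 0.6·0.13732 + 0.32·0.1173
      = 0.0118424 + 0.082392 + 0.037536 = 0.1317704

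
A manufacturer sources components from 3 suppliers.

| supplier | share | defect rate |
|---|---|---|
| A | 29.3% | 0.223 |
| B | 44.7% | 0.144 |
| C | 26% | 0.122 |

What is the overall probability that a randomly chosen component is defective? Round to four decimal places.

By the law of total probability,
P(D) = P(D|A)·P(A) + P(D|B)·P(B) + P(D|C)·P(C)
      = 0.223·0.293 + 0.144·0.447 + 0.122·0.26
      = 0.065339 + 0.064368 + 0.03172 = 0.161427

0.1614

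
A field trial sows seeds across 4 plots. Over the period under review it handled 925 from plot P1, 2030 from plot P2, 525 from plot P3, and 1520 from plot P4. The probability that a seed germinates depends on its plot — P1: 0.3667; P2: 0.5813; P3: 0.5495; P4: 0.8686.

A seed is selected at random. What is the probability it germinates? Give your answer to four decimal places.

0.6256

Total: 925 + 2030 + 525 + 1520 = 5000.
P(P1) = 925/5000 = 0.185. P(P2) = 2030/5000 = 0.406. P(P3) = 525/5000 = 0.105. P(P4) = 1520/5000 = 0.304.
P(G) = P(G|P1)·P(P1) + P(G|P2)·P(P2) + P(G|P3)·P(P3) + P(G|P4)·P(P4)
      = 0.3667·0.185 + 0.5813·0.406 + 0.5495·0.105 + 0.8686·0.304
      = 0.0678395 + 0.2360078 + 0.0576975 + 0.2640544 = 0.6255992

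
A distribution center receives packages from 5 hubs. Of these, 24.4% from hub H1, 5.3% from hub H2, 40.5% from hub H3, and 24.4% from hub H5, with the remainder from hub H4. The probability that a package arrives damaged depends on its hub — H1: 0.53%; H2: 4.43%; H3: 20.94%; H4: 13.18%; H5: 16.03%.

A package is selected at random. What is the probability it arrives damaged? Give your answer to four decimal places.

P(H4) = 1 − (0.244 + 0.053 + 0.405 + 0.244) = 0.054.
P(D) = P(D|H1)·P(H1) + P(D|H2)·P(H2) + P(D|H3)·P(H3) + P(D|H4)·P(H4) + P(D|H5)·P(H5)
      = 0.0053·0.244 + 0.0443·0.053 + 0.2094·0.405 + 0.1318·0.054 + 0.1603·0.244
      = 0.0012932 + 0.0023479 + 0.084807 + 0.0071172 + 0.0391132 = 0.1346785

P(D) ≈ 0.1347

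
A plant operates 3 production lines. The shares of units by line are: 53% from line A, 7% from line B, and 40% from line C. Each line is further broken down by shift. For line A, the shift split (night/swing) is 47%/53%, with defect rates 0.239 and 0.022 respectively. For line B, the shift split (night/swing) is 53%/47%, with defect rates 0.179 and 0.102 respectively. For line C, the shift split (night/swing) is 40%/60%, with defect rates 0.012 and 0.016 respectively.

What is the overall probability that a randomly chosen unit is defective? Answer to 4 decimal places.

0.0815

P(D|A) = 0.47·0.239 + 0.53·0.022 = 0.11233 + 0.01166 = 0.12399
P(D|B) = 0.53·0.179 + 0.47·0.102 = 0.09487 + 0.04794 = 0.14281
P(D|C) = 0.4·0.012 + 0.6·0.016 = 0.0048 + 0.0096 = 0.0144
Then overall,
P(D) = 0.53·0.12399 + 0.07·0.14281 + 0.4·0.0144
      = 0.0657147 + 0.0099967 + 0.00576 = 0.0814714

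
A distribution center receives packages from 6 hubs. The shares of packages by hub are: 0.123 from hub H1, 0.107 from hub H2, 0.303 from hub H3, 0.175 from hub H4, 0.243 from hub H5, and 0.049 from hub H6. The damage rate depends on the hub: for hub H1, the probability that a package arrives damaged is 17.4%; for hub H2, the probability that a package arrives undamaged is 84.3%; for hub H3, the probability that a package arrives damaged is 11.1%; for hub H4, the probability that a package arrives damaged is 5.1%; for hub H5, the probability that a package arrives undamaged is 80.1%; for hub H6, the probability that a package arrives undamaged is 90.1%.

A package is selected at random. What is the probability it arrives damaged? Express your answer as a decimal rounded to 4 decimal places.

P(D|H2) = 1 − 0.843 = 0.157.
P(D|H5) = 1 − 0.801 = 0.199.
P(D|H6) = 1 − 0.901 = 0.099.
P(D) = P(D|H1)·P(H1) + P(D|H2)·P(H2) + P(D|H3)·P(H3) + P(D|H4)·P(H4) + P(D|H5)·P(H5) + P(D|H6)·P(H6)
      = 0.174·0.123 + 0.157·0.107 + 0.111·0.303 + 0.051·0.175 + 0.199·0.243 + 0.099·0.049
      = 0.021402 + 0.016799 + 0.033633 + 0.008925 + 0.048357 + 0.004851 = 0.133967

P(D) ≈ 0.1340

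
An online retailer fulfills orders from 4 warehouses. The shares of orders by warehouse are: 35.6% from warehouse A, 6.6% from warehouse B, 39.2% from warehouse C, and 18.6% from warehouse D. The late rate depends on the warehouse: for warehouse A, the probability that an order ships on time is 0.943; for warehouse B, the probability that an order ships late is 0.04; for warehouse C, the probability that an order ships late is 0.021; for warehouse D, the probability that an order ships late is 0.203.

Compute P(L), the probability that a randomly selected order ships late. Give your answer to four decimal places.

P(L) ≈ 0.0689

P(L|A) = 1 − 0.943 = 0.057.
P(L) = P(L|A)·P(A) + P(L|B)·P(B) + P(L|C)·P(C) + P(L|D)·P(D)
      = 0.057·0.356 + 0.04·0.066 + 0.021·0.392 + 0.203·0.186
      = 0.020292 + 0.00264 + 0.008232 + 0.037758 = 0.068922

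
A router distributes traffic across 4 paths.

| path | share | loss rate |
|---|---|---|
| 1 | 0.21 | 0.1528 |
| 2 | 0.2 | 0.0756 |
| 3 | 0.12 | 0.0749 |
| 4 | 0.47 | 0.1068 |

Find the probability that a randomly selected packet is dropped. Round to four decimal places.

0.1064

By the law of total probability,
P(L) = P(L|1)·P(1) + P(L|2)·P(2) + P(L|3)·P(3) + P(L|4)·P(4)
      = 0.1528·0.21 + 0.0756·0.2 + 0.0749·0.12 + 0.1068·0.47
      = 0.032088 + 0.01512 + 0.008988 + 0.050196 = 0.106392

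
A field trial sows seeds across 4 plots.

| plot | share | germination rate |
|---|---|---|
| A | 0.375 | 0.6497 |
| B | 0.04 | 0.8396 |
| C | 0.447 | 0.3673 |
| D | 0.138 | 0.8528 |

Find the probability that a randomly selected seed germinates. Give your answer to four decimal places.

P(G) = P(G|A)·P(A) + P(G|B)·P(B) + P(G|C)·P(C) + P(G|D)·P(D)
      = 0.6497·0.375 + 0.8396·0.04 + 0.3673·0.447 + 0.8528·0.138
      = 0.2436375 + 0.033584 + 0.1641831 + 0.1176864 = 0.559091

P(G) ≈ 0.5591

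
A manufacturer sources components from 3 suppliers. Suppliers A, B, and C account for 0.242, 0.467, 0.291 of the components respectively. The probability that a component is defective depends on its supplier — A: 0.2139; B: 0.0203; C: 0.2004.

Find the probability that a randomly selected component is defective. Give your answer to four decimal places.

P(D) = P(D|A)·P(A) + P(D|B)·P(B) + P(D|C)·P(C)
      = 0.2139·0.242 + 0.0203·0.467 + 0.2004·0.291
      = 0.0517638 + 0.0094801 + 0.0583164 = 0.1195603

0.1196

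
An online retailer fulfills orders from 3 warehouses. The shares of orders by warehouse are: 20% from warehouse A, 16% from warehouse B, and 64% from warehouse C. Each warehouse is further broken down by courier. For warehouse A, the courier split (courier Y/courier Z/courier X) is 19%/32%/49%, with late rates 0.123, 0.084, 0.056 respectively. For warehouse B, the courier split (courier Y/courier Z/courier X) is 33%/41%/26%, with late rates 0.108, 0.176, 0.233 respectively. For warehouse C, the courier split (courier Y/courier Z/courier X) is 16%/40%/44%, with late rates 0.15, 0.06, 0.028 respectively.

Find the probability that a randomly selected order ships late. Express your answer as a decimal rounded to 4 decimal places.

P(L) ≈ 0.0811

P(L|A) = 0.19·0.123 + 0.32·0.084 + 0.49·0.056 = 0.02337 + 0.02688 + 0.02744 = 0.07769
P(L|B) = 0.33·0.108 + 0.41·0.176 + 0.26·0.233 = 0.03564 + 0.07216 + 0.06058 = 0.16838
P(L|C) = 0.16·0.15 + 0.4·0.06 + 0.44·0.028 = 0.024 + 0.024 + 0.01232 = 0.06032
By total probability over the outer partition,
P(L) = 0.2·0.07769 + 0.16·0.16838 + 0.64·0.06032
      = 0.015538 + 0.0269408 + 0.0386048 = 0.0810836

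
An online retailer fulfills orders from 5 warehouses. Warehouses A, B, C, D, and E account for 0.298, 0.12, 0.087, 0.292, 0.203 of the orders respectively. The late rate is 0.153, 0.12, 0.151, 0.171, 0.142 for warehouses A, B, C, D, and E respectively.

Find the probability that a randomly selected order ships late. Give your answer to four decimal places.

P(L) ≈ 0.1519

P(L) = P(L|A)·P(A) + P(L|B)·P(B) + P(L|C)·P(C) + P(L|D)·P(D) + P(L|E)·P(E)
      = 0.153·0.298 + 0.12·0.12 + 0.151·0.087 + 0.171·0.292 + 0.142·0.203
      = 0.045594 + 0.0144 + 0.013137 + 0.049932 + 0.028826 = 0.151889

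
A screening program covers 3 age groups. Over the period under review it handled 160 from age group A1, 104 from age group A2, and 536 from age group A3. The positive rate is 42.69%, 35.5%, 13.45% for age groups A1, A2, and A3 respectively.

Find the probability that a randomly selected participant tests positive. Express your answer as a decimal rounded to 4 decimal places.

0.2216

Total: 160 + 104 + 536 = 800.
P(A1) = 160/800 = 0.2. P(A2) = 104/800 = 0.13. P(A3) = 536/800 = 0.67.
P(T) = P(T|A1)·P(A1) + P(T|A2)·P(A2) + P(T|A3)·P(A3)
      = 0.4269·0.2 + 0.355·0.13 + 0.1345·0.67
      = 0.08538 + 0.04615 + 0.090115 = 0.221645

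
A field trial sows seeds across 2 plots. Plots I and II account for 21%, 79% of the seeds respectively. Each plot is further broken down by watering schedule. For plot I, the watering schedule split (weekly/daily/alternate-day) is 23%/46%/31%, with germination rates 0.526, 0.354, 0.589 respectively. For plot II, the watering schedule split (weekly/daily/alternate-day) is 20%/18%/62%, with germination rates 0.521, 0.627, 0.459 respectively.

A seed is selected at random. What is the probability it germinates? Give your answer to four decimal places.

P(G) ≈ 0.4942

P(G|I) = 0.23·0.526 + 0.46·0.354 + 0.31·0.589 = 0.12098 + 0.16284 + 0.18259 = 0.46641
P(G|II) = 0.2·0.521 + 0.18·0.627 + 0.62·0.459 = 0.1042 + 0.11286 + 0.28458 = 0.50164
By total probability over the outer partition,
P(G) = 0.21·0.46641 + 0.79·0.50164
      = 0.0979461 + 0.3962956 = 0.4942417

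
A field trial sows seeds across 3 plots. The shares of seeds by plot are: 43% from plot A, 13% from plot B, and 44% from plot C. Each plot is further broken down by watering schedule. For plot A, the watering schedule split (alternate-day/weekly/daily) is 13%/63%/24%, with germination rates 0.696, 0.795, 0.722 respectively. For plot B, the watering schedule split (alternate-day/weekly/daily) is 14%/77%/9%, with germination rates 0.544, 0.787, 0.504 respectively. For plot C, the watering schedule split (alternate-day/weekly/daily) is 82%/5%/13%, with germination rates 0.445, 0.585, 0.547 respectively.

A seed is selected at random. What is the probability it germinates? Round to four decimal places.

P(G|A) = 0.13·0.696 + 0.63·0.795 + 0.24·0.722 = 0.09048 + 0.50085 + 0.17328 = 0.76461
P(G|B) = 0.14·0.544 + 0.77·0.787 + 0.09·0.504 = 0.07616 + 0.60599 + 0.04536 = 0.72751
P(G|C) = 0.82·0.445 + 0.05·0.585 + 0.13·0.547 = 0.3649 + 0.02925 + 0.07111 = 0.46526
By total probability over the outer partition,
P(G) = 0.43·0.76461 + 0.13·0.72751 + 0.44·0.46526
      = 0.3287823 + 0.0945763 + 0.2047144 = 0.628073

P(G) ≈ 0.6281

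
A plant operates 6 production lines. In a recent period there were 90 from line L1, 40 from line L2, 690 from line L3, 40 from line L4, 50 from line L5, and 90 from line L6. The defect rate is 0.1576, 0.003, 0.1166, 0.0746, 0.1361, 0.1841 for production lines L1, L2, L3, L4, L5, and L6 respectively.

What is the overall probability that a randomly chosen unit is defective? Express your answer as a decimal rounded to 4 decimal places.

P(D) ≈ 0.1211

Total: 90 + 40 + 690 + 40 + 50 + 90 = 1000.
P(L1) = 90/1000 = 0.09. P(L2) = 40/1000 = 0.04. P(L3) = 690/1000 = 0.69. P(L4) = 40/1000 = 0.04. P(L5) = 50/1000 = 0.05. P(L6) = 90/1000 = 0.09.
P(D) = P(D|L1)·P(L1) + P(D|L2)·P(L2) + P(D|L3)·P(L3) + P(D|L4)·P(L4) + P(D|L5)·P(L5) + P(D|L6)·P(L6)
      = 0.1576·0.09 + 0.003·0.04 + 0.1166·0.69 + 0.0746·0.04 + 0.1361·0.05 + 0.1841·0.09
      = 0.014184 + 0.00012 + 0.080454 + 0.002984 + 0.006805 + 0.016569 = 0.121116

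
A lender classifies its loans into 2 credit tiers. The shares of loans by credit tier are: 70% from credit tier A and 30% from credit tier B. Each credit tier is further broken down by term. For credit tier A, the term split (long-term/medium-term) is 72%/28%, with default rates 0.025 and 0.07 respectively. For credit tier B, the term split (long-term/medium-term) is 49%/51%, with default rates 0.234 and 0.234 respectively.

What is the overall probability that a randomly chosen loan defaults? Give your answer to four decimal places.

P(D) ≈ 0.0965

P(D|A) = 0.72·0.025 + 0.28·0.07 = 0.018 + 0.0196 = 0.0376
P(D|B) = 0.49·0.234 + 0.51·0.234 = 0.11466 + 0.11934 = 0.234
By total probability over the outer partition,
P(D) = 0.7·0.0376 + 0.3·0.234
      = 0.02632 + 0.0702 = 0.09652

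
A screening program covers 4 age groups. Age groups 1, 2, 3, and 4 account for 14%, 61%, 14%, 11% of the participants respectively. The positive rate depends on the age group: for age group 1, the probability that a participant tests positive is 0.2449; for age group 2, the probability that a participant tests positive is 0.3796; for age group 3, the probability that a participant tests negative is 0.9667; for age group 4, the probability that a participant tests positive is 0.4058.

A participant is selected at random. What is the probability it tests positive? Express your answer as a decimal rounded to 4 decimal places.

P(T|3) = 1 − 0.9667 = 0.0333.
P(T) = P(T|1)·P(1) + P(T|2)·P(2) + P(T|3)·P(3) + P(T|4)·P(4)
      = 0.2449·0.14 + 0.3796·0.61 + 0.0333·0.14 + 0.4058·0.11
      = 0.034286 + 0.231556 + 0.004662 + 0.044638 = 0.315142

P(T) ≈ 0.3151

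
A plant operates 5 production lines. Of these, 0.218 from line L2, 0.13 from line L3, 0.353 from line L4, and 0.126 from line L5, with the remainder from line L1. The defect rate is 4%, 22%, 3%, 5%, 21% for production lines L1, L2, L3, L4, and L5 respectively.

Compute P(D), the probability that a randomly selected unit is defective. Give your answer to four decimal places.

P(D) ≈ 0.1029

P(L1) = 1 − (0.218 + 0.13 + 0.353 + 0.126) = 0.173.
P(D) = P(D|L1)·P(L1) + P(D|L2)·P(L2) + P(D|L3)·P(L3) + P(D|L4)·P(L4) + P(D|L5)·P(L5)
      = 0.04·0.173 + 0.22·0.218 + 0.03·0.13 + 0.05·0.353 + 0.21·0.126
      = 0.00692 + 0.04796 + 0.0039 + 0.01765 + 0.02646 = 0.10289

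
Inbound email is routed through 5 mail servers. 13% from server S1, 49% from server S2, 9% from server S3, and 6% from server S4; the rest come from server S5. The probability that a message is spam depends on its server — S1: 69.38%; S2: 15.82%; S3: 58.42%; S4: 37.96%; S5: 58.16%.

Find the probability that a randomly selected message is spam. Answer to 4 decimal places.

0.3768

P(S5) = 1 − (0.13 + 0.49 + 0.09 + 0.06) = 0.23.
P(S) = P(S|S1)·P(S1) + P(S|S2)·P(S2) + P(S|S3)·P(S3) + P(S|S4)·P(S4) + P(S|S5)·P(S5)
      = 0.6938·0.13 + 0.1582·0.49 + 0.5842·0.09 + 0.3796·0.06 + 0.5816·0.23
      = 0.090194 + 0.077518 + 0.052578 + 0.022776 + 0.133768 = 0.376834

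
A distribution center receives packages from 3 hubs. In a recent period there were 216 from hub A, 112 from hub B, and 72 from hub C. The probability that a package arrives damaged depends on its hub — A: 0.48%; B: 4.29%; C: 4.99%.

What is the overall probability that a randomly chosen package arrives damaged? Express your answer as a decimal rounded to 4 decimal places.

P(D) ≈ 0.0236

Total: 216 + 112 + 72 = 400.
P(A) = 216/400 = 0.54. P(B) = 112/400 = 0.28. P(C) = 72/400 = 0.18.
P(D) = P(D|A)·P(A) + P(D|B)·P(B) + P(D|C)·P(C)
      = 0.0048·0.54 + 0.0429·0.28 + 0.0499·0.18
      = 0.002592 + 0.012012 + 0.008982 = 0.023586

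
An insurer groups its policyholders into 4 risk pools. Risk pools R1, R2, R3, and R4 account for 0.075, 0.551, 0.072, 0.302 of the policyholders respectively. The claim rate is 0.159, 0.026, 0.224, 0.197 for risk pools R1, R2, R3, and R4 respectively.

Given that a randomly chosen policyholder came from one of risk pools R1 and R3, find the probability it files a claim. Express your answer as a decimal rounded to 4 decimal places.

0.1908

Let S = {R1, R3}.
P(S) = 0.075 + 0.072 = 0.147.
P(C ∩ S) = 0.159·0.075 + 0.224·0.072 = 0.011925 + 0.016128 = 0.028053.
P(C | S) = 0.028053 / 0.147 = 0.190837…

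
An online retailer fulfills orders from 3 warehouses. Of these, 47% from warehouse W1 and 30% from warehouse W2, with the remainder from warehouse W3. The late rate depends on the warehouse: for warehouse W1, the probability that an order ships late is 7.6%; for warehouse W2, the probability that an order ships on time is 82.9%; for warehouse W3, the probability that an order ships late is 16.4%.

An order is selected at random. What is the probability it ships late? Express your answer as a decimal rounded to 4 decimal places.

P(W3) = 1 − (0.47 + 0.3) = 0.23.
P(L|W2) = 1 − 0.829 = 0.171.
P(L) = P(L|W1)·P(W1) + P(L|W2)·P(W2) + P(L|W3)·P(W3)
      = 0.076·0.47 + 0.171·0.3 + 0.164·0.23
      = 0.03572 + 0.0513 + 0.03772 = 0.12474

0.1247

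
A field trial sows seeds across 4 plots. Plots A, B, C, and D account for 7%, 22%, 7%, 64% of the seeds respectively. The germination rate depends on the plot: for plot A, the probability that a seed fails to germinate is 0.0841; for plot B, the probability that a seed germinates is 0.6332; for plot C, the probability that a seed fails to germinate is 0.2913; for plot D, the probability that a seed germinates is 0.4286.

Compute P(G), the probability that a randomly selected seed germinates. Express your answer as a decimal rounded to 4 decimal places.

P(G|A) = 1 − 0.0841 = 0.9159.
P(G|C) = 1 − 0.2913 = 0.7087.
P(G) = P(G|A)·P(A) + P(G|B)·P(B) + P(G|C)·P(C) + P(G|D)·P(D)
      = 0.9159·0.07 + 0.6332·0.22 + 0.7087·0.07 + 0.4286·0.64
      = 0.064113 + 0.139304 + 0.049609 + 0.274304 = 0.52733

P(G) ≈ 0.5273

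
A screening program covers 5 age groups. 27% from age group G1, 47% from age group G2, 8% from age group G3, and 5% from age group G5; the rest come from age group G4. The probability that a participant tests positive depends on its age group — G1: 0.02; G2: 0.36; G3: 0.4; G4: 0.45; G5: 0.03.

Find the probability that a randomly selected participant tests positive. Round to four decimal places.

P(G4) = 1 − (0.27 + 0.47 + 0.08 + 0.05) = 0.13.
By the law of total probability,
P(T) = P(T|G1)·P(G1) + P(T|G2)·P(G2) + P(T|G3)·P(G3) + P(T|G4)·P(G4) + P(T|G5)·P(G5)
      = 0.02·0.27 + 0.36·0.47 + 0.4·0.08 + 0.45·0.13 + 0.03·0.05
      = 0.0054 + 0.1692 + 0.032 + 0.0585 + 0.0015 = 0.2666

P(T) ≈ 0.2666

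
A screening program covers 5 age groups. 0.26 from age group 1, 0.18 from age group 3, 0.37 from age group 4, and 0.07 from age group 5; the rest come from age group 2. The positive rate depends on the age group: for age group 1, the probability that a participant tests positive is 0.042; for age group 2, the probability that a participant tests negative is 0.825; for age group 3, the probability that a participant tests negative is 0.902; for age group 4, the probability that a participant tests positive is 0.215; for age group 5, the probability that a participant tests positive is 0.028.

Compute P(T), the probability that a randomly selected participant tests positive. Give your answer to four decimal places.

0.1311

P(2) = 1 − (0.26 + 0.18 + 0.37 + 0.07) = 0.12.
P(T|2) = 1 − 0.825 = 0.175.
P(T|3) = 1 − 0.902 = 0.098.
P(T) = P(T|1)·P(1) + P(T|2)·P(2) + P(T|3)·P(3) + P(T|4)·P(4) + P(T|5)·P(5)
      = 0.042·0.26 + 0.175·0.12 + 0.098·0.18 + 0.215·0.37 + 0.028·0.07
      = 0.01092 + 0.021 + 0.01764 + 0.07955 + 0.00196 = 0.13107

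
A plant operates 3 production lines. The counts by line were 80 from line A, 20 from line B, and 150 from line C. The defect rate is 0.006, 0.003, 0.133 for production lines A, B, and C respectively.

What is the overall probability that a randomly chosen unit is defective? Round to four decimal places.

0.0820

Total: 80 + 20 + 150 = 250.
P(A) = 80/250 = 0.32. P(B) = 20/250 = 0.08. P(C) = 150/250 = 0.6.
P(D) = P(D|A)·P(A) + P(D|B)·P(B) + P(D|C)·P(C)
      = 0.006·0.32 + 0.003·0.08 + 0.133·0.6
      = 0.00192 + 0.00024 + 0.0798 = 0.08196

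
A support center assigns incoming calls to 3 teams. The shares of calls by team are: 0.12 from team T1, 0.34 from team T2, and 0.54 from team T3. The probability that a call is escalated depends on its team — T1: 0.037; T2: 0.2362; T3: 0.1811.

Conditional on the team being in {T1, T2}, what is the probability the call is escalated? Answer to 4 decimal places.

P(E|S) ≈ 0.1842

Let S = {T1, T2}.
P(S) = 0.12 + 0.34 = 0.46.
P(E ∩ S) = 0.037·0.12 + 0.2362·0.34 = 0.00444 + 0.080308 = 0.084748.
P(E | S) = 0.084748 / 0.46 = 0.184235…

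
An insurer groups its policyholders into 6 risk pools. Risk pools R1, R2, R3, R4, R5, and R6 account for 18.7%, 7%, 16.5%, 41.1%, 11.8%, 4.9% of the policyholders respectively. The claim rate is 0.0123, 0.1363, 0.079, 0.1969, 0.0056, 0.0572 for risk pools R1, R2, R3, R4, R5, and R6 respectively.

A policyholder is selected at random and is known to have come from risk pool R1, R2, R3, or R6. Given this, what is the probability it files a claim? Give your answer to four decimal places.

P(C|S) ≈ 0.0588

Let S = {R1, R2, R3, R6}.
P(S) = 0.187 + 0.07 + 0.165 + 0.049 = 0.471.
P(C ∩ S) = 0.0123·0.187 + 0.1363·0.07 + 0.079·0.165 + 0.0572·0.049 = 0.0023001 + 0.009541 + 0.013035 + 0.0028028 = 0.0276789.
P(C | S) = 0.0276789 / 0.471 = 0.058766…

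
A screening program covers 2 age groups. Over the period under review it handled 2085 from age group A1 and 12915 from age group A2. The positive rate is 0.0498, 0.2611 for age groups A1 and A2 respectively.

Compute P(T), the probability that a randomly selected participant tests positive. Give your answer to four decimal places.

P(T) ≈ 0.2317

Total: 2085 + 12915 = 15000.
P(A1) = 2085/15000 = 0.139. P(A2) = 12915/15000 = 0.861.
Summing over the partition,
P(T) = P(T|A1)·P(A1) + P(T|A2)·P(A2)
      = 0.0498·0.139 + 0.2611·0.861
      = 0.0069222 + 0.2248071 = 0.2317293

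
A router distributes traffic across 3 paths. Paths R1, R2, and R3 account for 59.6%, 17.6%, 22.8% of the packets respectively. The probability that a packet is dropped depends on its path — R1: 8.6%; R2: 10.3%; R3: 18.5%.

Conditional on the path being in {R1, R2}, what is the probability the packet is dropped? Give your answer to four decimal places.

0.0899

Let S = {R1, R2}.
P(S) = 0.596 + 0.176 = 0.772.
P(L ∩ S) = 0.086·0.596 + 0.103·0.176 = 0.051256 + 0.018128 = 0.069384.
P(L | S) = 0.069384 / 0.772 = 0.089876…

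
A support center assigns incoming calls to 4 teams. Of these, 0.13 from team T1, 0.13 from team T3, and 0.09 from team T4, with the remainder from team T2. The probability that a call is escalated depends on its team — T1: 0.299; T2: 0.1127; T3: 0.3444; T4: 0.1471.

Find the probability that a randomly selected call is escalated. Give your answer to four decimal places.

P(T2) = 1 − (0.13 + 0.13 + 0.09) = 0.65.
P(E) = P(E|T1)·P(T1) + P(E|T2)·P(T2) + P(E|T3)·P(T3) + P(E|T4)·P(T4)
      = 0.299·0.13 + 0.1127·0.65 + 0.3444·0.13 + 0.1471·0.09
      = 0.03887 + 0.073255 + 0.044772 + 0.013239 = 0.170136

P(E) ≈ 0.1701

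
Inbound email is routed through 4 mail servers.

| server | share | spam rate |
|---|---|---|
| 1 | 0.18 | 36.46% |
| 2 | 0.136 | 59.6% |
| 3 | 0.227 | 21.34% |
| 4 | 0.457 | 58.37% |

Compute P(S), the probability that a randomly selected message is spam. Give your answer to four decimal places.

Summing over the partition,
P(S) = P(S|1)·P(1) + P(S|2)·P(2) + P(S|3)·P(3) + P(S|4)·P(4)
      = 0.3646·0.18 + 0.596·0.136 + 0.2134·0.227 + 0.5837·0.457
      = 0.065628 + 0.081056 + 0.0484418 + 0.2667509 = 0.4618767

P(S) ≈ 0.4619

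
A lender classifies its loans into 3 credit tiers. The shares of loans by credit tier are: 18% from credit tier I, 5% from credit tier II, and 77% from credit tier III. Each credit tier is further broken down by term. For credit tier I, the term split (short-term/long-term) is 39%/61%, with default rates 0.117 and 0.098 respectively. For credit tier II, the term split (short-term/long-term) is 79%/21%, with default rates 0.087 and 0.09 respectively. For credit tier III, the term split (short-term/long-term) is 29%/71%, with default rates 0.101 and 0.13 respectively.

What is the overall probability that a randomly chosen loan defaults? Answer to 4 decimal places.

0.1170

P(D|I) = 0.39·0.117 + 0.61·0.098 = 0.04563 + 0.05978 = 0.10541
P(D|II) = 0.79·0.087 + 0.21·0.09 = 0.06873 + 0.0189 = 0.08763
P(D|III) = 0.29·0.101 + 0.71·0.13 = 0.02929 + 0.0923 = 0.12159
By total probability over the outer partition,
P(D) = 0.18·0.10541 + 0.05·0.08763 + 0.77·0.12159
      = 0.0189738 + 0.0043815 + 0.0936243 = 0.1169796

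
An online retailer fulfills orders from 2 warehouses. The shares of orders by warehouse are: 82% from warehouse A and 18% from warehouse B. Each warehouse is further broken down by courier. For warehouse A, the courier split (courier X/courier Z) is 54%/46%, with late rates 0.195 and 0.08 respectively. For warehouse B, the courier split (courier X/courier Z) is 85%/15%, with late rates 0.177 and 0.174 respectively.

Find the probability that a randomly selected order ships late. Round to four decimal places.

P(L) ≈ 0.1483

P(L|A) = 0.54·0.195 + 0.46·0.08 = 0.1053 + 0.0368 = 0.1421
P(L|B) = 0.85·0.177 + 0.15·0.174 = 0.15045 + 0.0261 = 0.17655
Then overall,
P(L) = 0.82·0.1421 + 0.18·0.17655
      = 0.116522 + 0.031779 = 0.148301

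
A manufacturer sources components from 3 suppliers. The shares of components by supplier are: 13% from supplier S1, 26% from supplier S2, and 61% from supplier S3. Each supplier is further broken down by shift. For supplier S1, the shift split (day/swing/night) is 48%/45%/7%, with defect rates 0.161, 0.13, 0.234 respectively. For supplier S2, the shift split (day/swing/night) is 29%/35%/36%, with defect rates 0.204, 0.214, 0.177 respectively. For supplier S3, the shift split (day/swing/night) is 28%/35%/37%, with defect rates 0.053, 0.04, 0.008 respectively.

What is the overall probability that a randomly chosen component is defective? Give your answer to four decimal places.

P(D|S1) = 0.48·0.161 + 0.45·0.13 + 0.07·0.234 = 0.07728 + 0.0585 + 0.01638 = 0.15216
P(D|S2) = 0.29·0.204 + 0.35·0.214 + 0.36·0.177 = 0.05916 + 0.0749 + 0.06372 = 0.19778
P(D|S3) = 0.28·0.053 + 0.35·0.04 + 0.37·0.008 = 0.01484 + 0.014 + 0.00296 = 0.0318
By total probability over the outer partition,
P(D) = 0.13·0.15216 + 0.26·0.19778 + 0.61·0.0318
      = 0.0197808 + 0.0514228 + 0.019398 = 0.0906016

P(D) ≈ 0.0906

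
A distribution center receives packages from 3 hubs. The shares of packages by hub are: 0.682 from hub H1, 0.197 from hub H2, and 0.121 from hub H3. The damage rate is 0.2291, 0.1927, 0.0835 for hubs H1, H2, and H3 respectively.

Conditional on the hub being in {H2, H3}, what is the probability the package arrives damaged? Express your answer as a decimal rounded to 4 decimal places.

Let S = {H2, H3}.
P(S) = 0.197 + 0.121 = 0.318.
P(D ∩ S) = 0.1927·0.197 + 0.0835·0.121 = 0.0379619 + 0.0101035 = 0.0480654.
P(D | S) = 0.0480654 / 0.318 = 0.151149…

P(D|S) ≈ 0.1511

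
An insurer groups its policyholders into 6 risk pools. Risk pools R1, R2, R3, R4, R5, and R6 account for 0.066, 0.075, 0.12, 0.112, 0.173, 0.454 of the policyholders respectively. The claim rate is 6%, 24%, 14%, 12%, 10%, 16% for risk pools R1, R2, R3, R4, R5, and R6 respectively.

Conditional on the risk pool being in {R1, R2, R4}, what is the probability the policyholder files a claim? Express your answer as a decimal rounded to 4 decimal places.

0.1399

Let S = {R1, R2, R4}.
P(S) = 0.066 + 0.075 + 0.112 = 0.253.
P(C ∩ S) = 0.06·0.066 + 0.24·0.075 + 0.12·0.112 = 0.00396 + 0.018 + 0.01344 = 0.0354.
P(C | S) = 0.0354 / 0.253 = 0.139921…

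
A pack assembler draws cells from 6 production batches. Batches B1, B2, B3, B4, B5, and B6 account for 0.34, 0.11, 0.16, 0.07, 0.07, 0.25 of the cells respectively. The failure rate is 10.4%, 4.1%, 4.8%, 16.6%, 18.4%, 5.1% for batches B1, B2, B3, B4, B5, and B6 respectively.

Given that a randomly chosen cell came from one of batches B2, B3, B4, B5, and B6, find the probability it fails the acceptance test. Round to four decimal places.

P(F|S) ≈ 0.0749

Let S = {B2, B3, B4, B5, B6}.
P(S) = 0.11 + 0.16 + 0.07 + 0.07 + 0.25 = 0.66.
P(F ∩ S) = 0.041·0.11 + 0.048·0.16 + 0.166·0.07 + 0.184·0.07 + 0.051·0.25 = 0.00451 + 0.00768 + 0.01162 + 0.01288 + 0.01275 = 0.04944.
P(F | S) = 0.04944 / 0.66 = 0.074909…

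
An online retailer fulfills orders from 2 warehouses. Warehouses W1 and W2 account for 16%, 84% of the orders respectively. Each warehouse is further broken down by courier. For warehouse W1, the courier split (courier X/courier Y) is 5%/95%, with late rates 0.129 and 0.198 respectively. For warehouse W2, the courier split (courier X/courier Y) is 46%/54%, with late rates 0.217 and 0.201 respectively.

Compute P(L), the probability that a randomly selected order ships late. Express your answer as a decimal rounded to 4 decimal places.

P(L|W1) = 0.05·0.129 + 0.95·0.198 = 0.00645 + 0.1881 = 0.19455
P(L|W2) = 0.46·0.217 + 0.54·0.201 = 0.09982 + 0.10854 = 0.20836
Then overall,
P(L) = 0.16·0.19455 + 0.84·0.20836
      = 0.031128 + 0.1750224 = 0.2061504

P(L) ≈ 0.2062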